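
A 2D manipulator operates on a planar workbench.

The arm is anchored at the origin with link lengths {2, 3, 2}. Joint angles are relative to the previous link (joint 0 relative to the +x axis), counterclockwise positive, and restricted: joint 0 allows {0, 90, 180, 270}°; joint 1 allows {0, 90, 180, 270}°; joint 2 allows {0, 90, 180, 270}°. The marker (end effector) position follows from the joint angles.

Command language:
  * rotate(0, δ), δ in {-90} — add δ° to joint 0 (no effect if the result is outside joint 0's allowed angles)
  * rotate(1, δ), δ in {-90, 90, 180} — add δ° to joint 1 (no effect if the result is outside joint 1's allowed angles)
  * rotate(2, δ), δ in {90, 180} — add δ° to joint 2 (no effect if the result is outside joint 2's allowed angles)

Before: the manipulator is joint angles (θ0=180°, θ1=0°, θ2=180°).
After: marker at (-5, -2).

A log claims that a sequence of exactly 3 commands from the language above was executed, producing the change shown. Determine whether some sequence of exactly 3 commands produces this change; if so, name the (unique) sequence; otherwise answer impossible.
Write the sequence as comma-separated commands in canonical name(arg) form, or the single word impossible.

rotate(2, 90), rotate(2, 90), rotate(2, 90)

from: joint angles (θ0=180°, θ1=0°, θ2=180°)
step 1 (rotate(2, 90)): joint angles (θ0=180°, θ1=0°, θ2=270°)
step 2 (rotate(2, 90)): joint angles (θ0=180°, θ1=0°, θ2=0°)
step 3 (rotate(2, 90)): joint angles (θ0=180°, θ1=0°, θ2=90°)
uniquely the one of 216 3-step routes that fits.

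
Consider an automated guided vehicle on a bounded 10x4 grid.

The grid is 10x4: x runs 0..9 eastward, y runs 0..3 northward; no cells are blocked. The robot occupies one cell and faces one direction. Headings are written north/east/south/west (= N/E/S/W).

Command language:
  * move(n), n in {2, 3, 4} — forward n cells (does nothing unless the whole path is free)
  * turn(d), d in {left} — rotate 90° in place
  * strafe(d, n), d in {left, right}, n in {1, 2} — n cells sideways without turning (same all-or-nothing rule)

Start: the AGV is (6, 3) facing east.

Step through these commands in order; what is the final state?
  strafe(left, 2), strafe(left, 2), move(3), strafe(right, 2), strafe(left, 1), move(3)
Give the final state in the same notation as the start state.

(9, 2) facing east

t0: (6, 3) facing east
[1] after strafe(left, 2): (6, 3) facing east
[2] after strafe(left, 2): (6, 3) facing east
[3] after move(3): (9, 3) facing east
[4] after strafe(right, 2): (9, 1) facing east
[5] after strafe(left, 1): (9, 2) facing east
[6] after move(3): (9, 2) facing east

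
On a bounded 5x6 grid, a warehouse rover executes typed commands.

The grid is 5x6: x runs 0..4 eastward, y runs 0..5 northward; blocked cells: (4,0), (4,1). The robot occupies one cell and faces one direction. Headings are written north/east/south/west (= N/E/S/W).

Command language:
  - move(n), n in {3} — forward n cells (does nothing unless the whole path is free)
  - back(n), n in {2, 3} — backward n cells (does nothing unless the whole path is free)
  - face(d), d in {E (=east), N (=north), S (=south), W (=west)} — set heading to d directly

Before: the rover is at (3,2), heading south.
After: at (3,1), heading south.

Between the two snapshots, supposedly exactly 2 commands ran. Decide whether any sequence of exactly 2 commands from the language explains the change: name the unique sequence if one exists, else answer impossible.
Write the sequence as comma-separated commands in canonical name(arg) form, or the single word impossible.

key: running move(3) before back(2) would end elsewhere — order is forced
begin: at (3,2), heading south
[1] after back(2): at (3,4), heading south
[2] after move(3): at (3,1), heading south
no rival 2-sequence matches.

back(2), move(3)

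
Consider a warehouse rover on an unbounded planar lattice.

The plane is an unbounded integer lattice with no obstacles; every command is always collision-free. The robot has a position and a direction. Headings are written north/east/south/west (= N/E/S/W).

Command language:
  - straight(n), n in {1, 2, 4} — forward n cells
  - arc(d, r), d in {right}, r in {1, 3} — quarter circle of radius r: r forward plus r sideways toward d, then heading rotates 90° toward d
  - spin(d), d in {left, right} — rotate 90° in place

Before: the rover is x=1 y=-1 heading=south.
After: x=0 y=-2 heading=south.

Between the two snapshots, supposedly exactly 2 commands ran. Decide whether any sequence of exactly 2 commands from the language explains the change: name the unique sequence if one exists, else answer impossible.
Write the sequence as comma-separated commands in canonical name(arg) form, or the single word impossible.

key: heading stays S — rotations cancel among the 2 commands
from: x=1 y=-1 heading=south
t=1 arc(right, 1) ⇒ x=0 y=-2 heading=west
t=2 spin(left) ⇒ x=0 y=-2 heading=south
all 49 alternatives checked — unique.

arc(right, 1), spin(left)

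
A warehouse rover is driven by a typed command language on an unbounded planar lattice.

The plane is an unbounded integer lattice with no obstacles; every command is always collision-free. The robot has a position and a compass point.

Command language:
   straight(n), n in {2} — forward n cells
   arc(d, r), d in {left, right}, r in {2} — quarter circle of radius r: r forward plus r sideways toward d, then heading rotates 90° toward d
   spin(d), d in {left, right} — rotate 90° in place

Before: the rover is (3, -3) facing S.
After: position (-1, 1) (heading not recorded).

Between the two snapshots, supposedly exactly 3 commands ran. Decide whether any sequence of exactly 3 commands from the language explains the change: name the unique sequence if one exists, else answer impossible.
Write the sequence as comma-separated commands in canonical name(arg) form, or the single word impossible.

spin(right), arc(right, 2), arc(left, 2)

key: order matters: swapping spin(right) and arc(left, 2) lands elsewhere
begin: (3, -3) facing S
t=1 spin(right) ⇒ (3, -3) facing W
t=2 arc(right, 2) ⇒ (1, -1) facing N
t=3 arc(left, 2) ⇒ (-1, 1) facing W
no rival 3-sequence matches.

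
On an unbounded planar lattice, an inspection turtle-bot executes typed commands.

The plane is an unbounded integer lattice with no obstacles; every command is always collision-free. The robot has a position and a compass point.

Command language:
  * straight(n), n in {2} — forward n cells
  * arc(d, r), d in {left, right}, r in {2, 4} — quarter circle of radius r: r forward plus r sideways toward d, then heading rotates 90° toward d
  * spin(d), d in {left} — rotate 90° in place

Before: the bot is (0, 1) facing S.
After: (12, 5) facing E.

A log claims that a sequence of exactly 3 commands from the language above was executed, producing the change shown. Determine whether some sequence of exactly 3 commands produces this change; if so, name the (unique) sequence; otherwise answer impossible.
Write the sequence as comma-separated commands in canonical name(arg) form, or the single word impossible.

arc(left, 4), arc(left, 4), arc(right, 4)

key: cell and facing (now E) both changed — the 3 commands mix motion and turning
initial: (0, 1) facing S
1. arc(left, 4) → (4, -3) facing E
2. arc(left, 4) → (8, 1) facing N
3. arc(right, 4) → (12, 5) facing E
uniquely the one of 216 3-step routes that fits.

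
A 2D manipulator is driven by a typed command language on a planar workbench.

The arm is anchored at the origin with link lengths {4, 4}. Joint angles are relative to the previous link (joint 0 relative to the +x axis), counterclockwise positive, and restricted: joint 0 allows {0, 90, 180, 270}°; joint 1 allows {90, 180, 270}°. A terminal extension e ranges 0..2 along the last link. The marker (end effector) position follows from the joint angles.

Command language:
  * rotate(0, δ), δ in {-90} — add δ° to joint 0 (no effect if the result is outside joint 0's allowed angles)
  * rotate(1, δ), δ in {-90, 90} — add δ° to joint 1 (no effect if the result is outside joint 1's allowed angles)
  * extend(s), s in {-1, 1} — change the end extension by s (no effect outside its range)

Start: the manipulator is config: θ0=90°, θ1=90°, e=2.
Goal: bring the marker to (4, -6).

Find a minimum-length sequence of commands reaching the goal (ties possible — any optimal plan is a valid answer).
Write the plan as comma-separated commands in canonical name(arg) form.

begin: config: θ0=90°, θ1=90°, e=2
step 1 (rotate(1, 90)): config: θ0=90°, θ1=180°, e=2
step 2 (rotate(1, 90)): config: θ0=90°, θ1=270°, e=2
step 3 (rotate(0, -90)): config: θ0=0°, θ1=270°, e=2
no 2-step plan works, so 3 is optimal.

rotate(1, 90), rotate(1, 90), rotate(0, -90)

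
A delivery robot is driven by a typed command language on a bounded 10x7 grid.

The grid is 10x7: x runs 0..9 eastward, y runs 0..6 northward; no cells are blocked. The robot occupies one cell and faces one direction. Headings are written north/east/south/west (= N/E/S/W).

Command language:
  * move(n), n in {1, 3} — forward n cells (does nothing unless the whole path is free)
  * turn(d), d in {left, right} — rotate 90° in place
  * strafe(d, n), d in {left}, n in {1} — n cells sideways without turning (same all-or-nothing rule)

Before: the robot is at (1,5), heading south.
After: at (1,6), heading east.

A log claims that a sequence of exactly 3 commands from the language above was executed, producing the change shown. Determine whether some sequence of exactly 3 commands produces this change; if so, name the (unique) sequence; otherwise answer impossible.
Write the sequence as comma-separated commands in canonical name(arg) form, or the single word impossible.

key: position moved to (1,6) AND the heading swung to E — translation plus rotation needed
initial: at (1,5), heading south
1. turn(left) → at (1,5), heading east
2. strafe(left, 1) → at (1,6), heading east
3. strafe(left, 1) → at (1,6), heading east
uniquely the one of 125 3-step routes that fits.

turn(left), strafe(left, 1), strafe(left, 1)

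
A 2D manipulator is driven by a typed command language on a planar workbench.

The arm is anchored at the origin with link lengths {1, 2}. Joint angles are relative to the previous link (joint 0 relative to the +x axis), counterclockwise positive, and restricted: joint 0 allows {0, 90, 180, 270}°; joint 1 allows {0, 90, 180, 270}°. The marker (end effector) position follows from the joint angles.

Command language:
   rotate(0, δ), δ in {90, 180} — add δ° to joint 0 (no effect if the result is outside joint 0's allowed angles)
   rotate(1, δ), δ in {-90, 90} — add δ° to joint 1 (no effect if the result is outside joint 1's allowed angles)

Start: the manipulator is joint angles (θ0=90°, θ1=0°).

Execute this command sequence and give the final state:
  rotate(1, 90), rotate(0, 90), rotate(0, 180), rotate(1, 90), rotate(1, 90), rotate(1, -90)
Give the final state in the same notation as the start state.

t0: joint angles (θ0=90°, θ1=0°)
[1] after rotate(1, 90): joint angles (θ0=90°, θ1=90°)
[2] after rotate(0, 90): joint angles (θ0=180°, θ1=90°)
[3] after rotate(0, 180): joint angles (θ0=0°, θ1=90°)
[4] after rotate(1, 90): joint angles (θ0=0°, θ1=180°)
[5] after rotate(1, 90): joint angles (θ0=0°, θ1=270°)
[6] after rotate(1, -90): joint angles (θ0=0°, θ1=180°)

joint angles (θ0=0°, θ1=180°)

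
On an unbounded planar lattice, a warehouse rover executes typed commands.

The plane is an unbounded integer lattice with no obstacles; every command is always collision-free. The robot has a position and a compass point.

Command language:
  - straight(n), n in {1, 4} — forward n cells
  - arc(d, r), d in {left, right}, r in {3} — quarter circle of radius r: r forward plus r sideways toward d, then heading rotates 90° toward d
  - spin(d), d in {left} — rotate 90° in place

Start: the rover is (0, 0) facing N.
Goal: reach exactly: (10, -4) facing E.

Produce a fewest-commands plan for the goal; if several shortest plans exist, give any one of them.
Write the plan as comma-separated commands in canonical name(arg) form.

initial: (0, 0) facing N
t=1 arc(right, 3) ⇒ (3, 3) facing E
t=2 straight(1) ⇒ (4, 3) facing E
t=3 arc(right, 3) ⇒ (7, 0) facing S
t=4 straight(1) ⇒ (7, -1) facing S
t=5 arc(left, 3) ⇒ (10, -4) facing E
no 4-step plan works, so 5 is optimal.

arc(right, 3), straight(1), arc(right, 3), straight(1), arc(left, 3)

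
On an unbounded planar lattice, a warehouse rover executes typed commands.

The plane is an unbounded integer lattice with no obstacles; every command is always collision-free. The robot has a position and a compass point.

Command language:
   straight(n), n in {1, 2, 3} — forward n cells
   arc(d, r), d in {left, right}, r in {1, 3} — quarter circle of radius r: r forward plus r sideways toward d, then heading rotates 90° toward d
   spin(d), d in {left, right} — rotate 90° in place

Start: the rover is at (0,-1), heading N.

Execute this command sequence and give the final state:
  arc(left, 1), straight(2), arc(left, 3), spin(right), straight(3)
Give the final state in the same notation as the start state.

at (-9,-3), heading W

begin: at (0,-1), heading N
step 1 (arc(left, 1)): at (-1,0), heading W
step 2 (straight(2)): at (-3,0), heading W
step 3 (arc(left, 3)): at (-6,-3), heading S
step 4 (spin(right)): at (-6,-3), heading W
step 5 (straight(3)): at (-9,-3), heading W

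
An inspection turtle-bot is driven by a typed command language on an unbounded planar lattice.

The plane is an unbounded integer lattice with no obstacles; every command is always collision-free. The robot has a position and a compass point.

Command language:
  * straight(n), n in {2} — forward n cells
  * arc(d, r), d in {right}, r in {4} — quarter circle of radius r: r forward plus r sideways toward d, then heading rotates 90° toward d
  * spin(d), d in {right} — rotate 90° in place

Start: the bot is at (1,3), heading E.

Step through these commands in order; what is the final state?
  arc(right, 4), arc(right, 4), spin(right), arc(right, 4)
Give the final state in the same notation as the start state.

at (5,-1), heading E

t0: at (1,3), heading E
[1] after arc(right, 4): at (5,-1), heading S
[2] after arc(right, 4): at (1,-5), heading W
[3] after spin(right): at (1,-5), heading N
[4] after arc(right, 4): at (5,-1), heading E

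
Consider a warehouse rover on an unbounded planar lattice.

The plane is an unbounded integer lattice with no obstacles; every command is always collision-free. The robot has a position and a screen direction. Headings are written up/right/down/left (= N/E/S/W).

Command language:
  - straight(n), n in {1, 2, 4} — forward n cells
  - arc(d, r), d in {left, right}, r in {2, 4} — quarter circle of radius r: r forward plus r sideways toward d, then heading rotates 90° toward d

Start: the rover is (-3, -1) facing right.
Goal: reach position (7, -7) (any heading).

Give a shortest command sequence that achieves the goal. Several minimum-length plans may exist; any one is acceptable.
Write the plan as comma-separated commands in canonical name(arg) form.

arc(right, 4), arc(left, 4), arc(left, 2)

start: (-3, -1) facing right
step 1 (arc(right, 4)): (1, -5) facing down
step 2 (arc(left, 4)): (5, -9) facing right
step 3 (arc(left, 2)): (7, -7) facing up
minimal: 3 command(s), checked below 3.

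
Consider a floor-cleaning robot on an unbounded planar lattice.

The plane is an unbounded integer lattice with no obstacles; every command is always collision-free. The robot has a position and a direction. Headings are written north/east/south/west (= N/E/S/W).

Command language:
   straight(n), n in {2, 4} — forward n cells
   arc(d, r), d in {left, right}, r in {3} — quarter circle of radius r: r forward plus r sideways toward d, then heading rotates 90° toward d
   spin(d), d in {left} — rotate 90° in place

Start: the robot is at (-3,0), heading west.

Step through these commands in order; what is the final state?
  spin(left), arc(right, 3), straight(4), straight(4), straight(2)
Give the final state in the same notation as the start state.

begin: at (-3,0), heading west
[1] after spin(left): at (-3,0), heading south
[2] after arc(right, 3): at (-6,-3), heading west
[3] after straight(4): at (-10,-3), heading west
[4] after straight(4): at (-14,-3), heading west
[5] after straight(2): at (-16,-3), heading west

at (-16,-3), heading west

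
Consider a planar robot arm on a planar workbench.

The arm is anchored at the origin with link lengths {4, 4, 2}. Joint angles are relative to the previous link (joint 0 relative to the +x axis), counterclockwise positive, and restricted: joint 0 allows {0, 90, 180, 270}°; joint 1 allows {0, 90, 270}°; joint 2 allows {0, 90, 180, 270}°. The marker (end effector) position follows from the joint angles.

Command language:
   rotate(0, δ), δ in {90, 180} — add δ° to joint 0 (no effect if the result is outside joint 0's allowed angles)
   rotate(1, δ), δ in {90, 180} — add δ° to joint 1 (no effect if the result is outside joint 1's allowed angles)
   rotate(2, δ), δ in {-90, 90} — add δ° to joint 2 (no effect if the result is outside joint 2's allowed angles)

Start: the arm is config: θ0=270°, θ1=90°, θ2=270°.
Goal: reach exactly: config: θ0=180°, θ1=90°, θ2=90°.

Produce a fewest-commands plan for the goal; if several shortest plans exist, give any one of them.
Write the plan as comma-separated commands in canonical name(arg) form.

rotate(0, 90), rotate(2, -90), rotate(2, -90), rotate(0, 180)

from: config: θ0=270°, θ1=90°, θ2=270°
[1] after rotate(0, 90): config: θ0=0°, θ1=90°, θ2=270°
[2] after rotate(2, -90): config: θ0=0°, θ1=90°, θ2=180°
[3] after rotate(2, -90): config: θ0=0°, θ1=90°, θ2=90°
[4] after rotate(0, 180): config: θ0=180°, θ1=90°, θ2=90°
minimal: 4 command(s), checked below 4.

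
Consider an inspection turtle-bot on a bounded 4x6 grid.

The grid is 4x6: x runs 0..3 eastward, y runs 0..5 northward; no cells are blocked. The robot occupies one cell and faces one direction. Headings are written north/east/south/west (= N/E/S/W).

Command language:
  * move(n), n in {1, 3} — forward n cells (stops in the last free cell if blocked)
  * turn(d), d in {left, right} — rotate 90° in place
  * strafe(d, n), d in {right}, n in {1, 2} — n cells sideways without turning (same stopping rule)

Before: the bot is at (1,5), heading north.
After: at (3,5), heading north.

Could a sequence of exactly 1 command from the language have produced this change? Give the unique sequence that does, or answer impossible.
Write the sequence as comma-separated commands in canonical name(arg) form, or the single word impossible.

key: still facing N — the one step turns nothing
t0: at (1,5), heading north
t=1 strafe(right, 2) ⇒ at (3,5), heading north
no rival 1-sequence matches.

strafe(right, 2)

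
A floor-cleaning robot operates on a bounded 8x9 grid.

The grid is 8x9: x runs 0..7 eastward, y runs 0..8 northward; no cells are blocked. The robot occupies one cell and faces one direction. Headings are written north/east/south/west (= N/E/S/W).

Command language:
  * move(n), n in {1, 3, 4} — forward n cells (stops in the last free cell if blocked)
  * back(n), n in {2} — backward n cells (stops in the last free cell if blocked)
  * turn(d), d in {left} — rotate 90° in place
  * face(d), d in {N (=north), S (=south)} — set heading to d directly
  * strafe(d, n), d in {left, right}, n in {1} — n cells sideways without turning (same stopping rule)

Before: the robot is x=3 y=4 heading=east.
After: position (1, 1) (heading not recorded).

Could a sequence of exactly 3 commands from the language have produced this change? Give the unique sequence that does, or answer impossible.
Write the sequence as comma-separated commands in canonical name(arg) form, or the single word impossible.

back(2), face(S), move(3)

key: running move(3) before back(2) would end elsewhere — order is forced
initial: x=3 y=4 heading=east
step 1 (back(2)): x=1 y=4 heading=east
step 2 (face(S)): x=1 y=4 heading=south
step 3 (move(3)): x=1 y=1 heading=south
no other 3-command option fits: unique.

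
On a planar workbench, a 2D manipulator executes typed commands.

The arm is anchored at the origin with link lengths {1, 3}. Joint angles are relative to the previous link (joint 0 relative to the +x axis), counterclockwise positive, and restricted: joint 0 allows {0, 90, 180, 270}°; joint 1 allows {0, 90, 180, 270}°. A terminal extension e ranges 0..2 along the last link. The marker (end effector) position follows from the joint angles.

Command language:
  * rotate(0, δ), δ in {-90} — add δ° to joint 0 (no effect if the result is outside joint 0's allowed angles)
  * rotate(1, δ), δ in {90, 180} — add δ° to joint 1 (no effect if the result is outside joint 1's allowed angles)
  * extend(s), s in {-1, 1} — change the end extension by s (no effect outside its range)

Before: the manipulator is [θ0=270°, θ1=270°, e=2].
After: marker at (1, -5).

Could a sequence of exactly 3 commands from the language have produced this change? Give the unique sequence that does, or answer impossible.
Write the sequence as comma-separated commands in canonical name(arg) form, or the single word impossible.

from: [θ0=270°, θ1=270°, e=2]
1. rotate(0, -90) → [θ0=180°, θ1=270°, e=2]
2. rotate(0, -90) → [θ0=90°, θ1=270°, e=2]
3. rotate(0, -90) → [θ0=0°, θ1=270°, e=2]
no other 3-command option fits: unique.

rotate(0, -90), rotate(0, -90), rotate(0, -90)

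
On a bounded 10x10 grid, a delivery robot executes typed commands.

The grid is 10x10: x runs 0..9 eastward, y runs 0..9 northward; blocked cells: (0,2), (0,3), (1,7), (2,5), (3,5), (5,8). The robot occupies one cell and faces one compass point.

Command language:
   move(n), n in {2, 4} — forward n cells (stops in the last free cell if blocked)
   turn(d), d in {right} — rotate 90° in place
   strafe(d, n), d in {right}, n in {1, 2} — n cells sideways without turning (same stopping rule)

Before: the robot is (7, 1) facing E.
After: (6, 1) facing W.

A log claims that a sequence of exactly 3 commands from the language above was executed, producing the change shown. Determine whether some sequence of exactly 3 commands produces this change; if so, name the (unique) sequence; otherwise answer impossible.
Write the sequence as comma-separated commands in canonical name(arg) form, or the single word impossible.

key: position moved to (6,1) AND the heading swung to W — translation plus rotation needed
begin: (7, 1) facing E
[1] after turn(right): (7, 1) facing S
[2] after strafe(right, 1): (6, 1) facing S
[3] after turn(right): (6, 1) facing W
no other 3-command option fits: unique.

turn(right), strafe(right, 1), turn(right)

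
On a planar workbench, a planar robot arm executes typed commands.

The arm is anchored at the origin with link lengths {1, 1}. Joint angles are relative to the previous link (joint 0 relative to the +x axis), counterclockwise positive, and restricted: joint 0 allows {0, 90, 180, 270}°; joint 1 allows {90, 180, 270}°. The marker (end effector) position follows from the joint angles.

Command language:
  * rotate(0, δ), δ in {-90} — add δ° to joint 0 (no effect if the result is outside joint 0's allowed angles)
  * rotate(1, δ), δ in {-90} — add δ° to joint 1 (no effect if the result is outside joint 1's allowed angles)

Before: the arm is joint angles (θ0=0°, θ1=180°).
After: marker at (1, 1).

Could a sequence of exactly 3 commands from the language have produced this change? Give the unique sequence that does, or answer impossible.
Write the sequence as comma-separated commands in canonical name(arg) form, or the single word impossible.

t0: joint angles (θ0=0°, θ1=180°)
[1] after rotate(1, -90): joint angles (θ0=0°, θ1=90°)
[2] after rotate(1, -90): joint angles (θ0=0°, θ1=90°)
[3] after rotate(1, -90): joint angles (θ0=0°, θ1=90°)
no other 3-command option fits: unique.

rotate(1, -90), rotate(1, -90), rotate(1, -90)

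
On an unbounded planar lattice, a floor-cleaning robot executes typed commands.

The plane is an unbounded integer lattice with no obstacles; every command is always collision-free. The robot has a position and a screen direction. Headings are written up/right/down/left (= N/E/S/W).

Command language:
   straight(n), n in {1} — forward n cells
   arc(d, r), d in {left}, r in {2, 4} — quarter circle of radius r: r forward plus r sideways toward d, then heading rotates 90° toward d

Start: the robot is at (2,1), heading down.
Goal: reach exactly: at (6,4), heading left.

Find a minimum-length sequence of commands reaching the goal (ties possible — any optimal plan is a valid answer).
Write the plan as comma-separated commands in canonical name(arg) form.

begin: at (2,1), heading down
t=1 straight(1) ⇒ at (2,0), heading down
t=2 arc(left, 2) ⇒ at (4,-2), heading right
t=3 arc(left, 4) ⇒ at (8,2), heading up
t=4 arc(left, 2) ⇒ at (6,4), heading left
shorter routes all fall short; 4 is best.

straight(1), arc(left, 2), arc(left, 4), arc(left, 2)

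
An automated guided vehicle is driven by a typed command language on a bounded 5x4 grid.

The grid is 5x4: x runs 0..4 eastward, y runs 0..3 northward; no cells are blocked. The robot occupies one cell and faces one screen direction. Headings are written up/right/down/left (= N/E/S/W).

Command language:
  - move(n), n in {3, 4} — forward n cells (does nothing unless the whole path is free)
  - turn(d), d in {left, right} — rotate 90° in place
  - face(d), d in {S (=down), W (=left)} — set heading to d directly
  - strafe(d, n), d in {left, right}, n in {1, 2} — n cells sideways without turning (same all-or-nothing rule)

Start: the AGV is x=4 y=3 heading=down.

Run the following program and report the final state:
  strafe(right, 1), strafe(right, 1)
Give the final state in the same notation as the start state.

initial: x=4 y=3 heading=down
1. strafe(right, 1) → x=3 y=3 heading=down
2. strafe(right, 1) → x=2 y=3 heading=down

x=2 y=3 heading=down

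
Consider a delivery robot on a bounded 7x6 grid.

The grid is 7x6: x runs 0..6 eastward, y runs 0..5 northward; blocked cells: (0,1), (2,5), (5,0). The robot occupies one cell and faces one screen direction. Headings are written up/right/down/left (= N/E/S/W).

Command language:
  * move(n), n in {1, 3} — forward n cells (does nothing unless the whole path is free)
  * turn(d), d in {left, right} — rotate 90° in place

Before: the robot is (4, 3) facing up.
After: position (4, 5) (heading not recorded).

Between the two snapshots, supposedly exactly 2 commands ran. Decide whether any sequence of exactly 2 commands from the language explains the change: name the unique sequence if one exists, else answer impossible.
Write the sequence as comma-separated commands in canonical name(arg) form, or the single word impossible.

from: (4, 3) facing up
1. move(1) → (4, 4) facing up
2. move(1) → (4, 5) facing up
uniquely the one of 16 2-step routes that fits.

move(1), move(1)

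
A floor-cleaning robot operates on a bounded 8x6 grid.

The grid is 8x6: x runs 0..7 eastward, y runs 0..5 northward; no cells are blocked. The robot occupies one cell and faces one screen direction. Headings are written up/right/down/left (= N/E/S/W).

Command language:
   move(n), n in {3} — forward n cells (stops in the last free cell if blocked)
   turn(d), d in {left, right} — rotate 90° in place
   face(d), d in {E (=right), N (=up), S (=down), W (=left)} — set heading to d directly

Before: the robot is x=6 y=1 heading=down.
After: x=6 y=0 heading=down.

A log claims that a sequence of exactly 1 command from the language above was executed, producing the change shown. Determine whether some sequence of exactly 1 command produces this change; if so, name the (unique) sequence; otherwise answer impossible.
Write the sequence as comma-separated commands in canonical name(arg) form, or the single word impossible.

move(3)

key: move(3) runs into the grid edge before its full distance
t0: x=6 y=1 heading=down
step 1 (move(3)): x=6 y=0 heading=down
uniquely the one of 7 1-step routes that fits.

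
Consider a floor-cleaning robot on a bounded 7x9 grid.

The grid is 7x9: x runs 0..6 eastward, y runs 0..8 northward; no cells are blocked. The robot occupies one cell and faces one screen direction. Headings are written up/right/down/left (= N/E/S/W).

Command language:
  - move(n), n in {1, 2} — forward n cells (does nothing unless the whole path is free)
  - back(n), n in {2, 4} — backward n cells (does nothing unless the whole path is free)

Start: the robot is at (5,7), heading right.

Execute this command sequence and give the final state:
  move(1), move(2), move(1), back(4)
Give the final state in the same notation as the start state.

begin: at (5,7), heading right
t=1 move(1) ⇒ at (6,7), heading right
t=2 move(2) ⇒ at (6,7), heading right
t=3 move(1) ⇒ at (6,7), heading right
t=4 back(4) ⇒ at (2,7), heading right

at (2,7), heading right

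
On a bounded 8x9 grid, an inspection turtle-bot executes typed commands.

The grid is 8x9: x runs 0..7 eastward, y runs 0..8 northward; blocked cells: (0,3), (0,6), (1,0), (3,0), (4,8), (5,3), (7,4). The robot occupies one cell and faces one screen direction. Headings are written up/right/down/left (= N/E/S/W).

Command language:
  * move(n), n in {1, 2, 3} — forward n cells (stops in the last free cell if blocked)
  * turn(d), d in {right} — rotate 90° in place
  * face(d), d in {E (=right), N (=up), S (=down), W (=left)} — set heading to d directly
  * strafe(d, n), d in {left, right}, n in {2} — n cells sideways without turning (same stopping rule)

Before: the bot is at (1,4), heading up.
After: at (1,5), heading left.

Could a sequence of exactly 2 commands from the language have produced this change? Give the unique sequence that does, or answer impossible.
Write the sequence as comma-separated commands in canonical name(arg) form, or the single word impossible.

key: position moved to (1,5) AND the heading swung to W — translation plus rotation needed
t0: at (1,4), heading up
step 1 (move(1)): at (1,5), heading up
step 2 (face(W)): at (1,5), heading left
no rival 2-sequence matches.

move(1), face(W)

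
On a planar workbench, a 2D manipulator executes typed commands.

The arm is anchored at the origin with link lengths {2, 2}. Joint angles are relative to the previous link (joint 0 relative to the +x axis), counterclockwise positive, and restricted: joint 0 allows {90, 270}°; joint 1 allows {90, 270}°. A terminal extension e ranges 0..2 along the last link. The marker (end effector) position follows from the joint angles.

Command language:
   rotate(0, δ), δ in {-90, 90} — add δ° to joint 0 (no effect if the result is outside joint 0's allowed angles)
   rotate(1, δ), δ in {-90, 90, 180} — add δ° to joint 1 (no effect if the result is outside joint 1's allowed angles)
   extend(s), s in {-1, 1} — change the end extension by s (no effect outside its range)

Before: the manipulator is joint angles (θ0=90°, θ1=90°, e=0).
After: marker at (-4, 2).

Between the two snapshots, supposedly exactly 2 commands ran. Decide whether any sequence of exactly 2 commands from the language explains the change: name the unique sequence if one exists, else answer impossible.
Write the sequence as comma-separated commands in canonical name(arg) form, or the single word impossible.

extend(1), extend(1)

begin: joint angles (θ0=90°, θ1=90°, e=0)
[1] after extend(1): joint angles (θ0=90°, θ1=90°, e=1)
[2] after extend(1): joint angles (θ0=90°, θ1=90°, e=2)
uniquely the one of 49 2-step routes that fits.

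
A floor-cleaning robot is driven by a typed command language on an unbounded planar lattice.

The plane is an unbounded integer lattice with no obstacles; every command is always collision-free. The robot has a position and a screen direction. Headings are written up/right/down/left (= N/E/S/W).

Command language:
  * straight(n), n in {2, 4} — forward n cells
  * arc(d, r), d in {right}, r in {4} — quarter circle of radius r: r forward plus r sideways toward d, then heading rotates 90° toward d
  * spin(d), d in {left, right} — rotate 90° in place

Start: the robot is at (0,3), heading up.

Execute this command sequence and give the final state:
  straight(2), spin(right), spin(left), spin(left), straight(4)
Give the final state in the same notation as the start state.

begin: at (0,3), heading up
t=1 straight(2) ⇒ at (0,5), heading up
t=2 spin(right) ⇒ at (0,5), heading right
t=3 spin(left) ⇒ at (0,5), heading up
t=4 spin(left) ⇒ at (0,5), heading left
t=5 straight(4) ⇒ at (-4,5), heading left

at (-4,5), heading left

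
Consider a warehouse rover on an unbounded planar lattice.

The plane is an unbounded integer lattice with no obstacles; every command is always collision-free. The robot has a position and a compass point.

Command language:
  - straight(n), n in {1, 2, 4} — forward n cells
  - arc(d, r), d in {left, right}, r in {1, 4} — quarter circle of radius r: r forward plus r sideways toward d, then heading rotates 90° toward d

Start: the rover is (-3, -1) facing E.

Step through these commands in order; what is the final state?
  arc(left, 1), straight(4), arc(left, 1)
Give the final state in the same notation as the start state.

start: (-3, -1) facing E
1. arc(left, 1) → (-2, 0) facing N
2. straight(4) → (-2, 4) facing N
3. arc(left, 1) → (-3, 5) facing W

(-3, 5) facing W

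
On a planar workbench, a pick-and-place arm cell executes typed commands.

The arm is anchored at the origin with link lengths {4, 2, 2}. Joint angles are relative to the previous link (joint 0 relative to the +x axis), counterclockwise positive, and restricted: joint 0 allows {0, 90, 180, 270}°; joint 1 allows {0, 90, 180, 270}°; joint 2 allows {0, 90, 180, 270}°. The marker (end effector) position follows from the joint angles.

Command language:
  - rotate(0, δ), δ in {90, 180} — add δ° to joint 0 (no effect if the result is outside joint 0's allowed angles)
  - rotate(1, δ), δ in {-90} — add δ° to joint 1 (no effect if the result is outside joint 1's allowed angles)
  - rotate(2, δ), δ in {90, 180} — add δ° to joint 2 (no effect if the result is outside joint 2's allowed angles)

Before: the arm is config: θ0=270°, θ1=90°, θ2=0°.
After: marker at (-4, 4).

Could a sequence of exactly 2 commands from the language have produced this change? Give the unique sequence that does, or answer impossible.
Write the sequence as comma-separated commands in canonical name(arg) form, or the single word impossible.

rotate(0, 90), rotate(0, 90)

t0: config: θ0=270°, θ1=90°, θ2=0°
1. rotate(0, 90) → config: θ0=0°, θ1=90°, θ2=0°
2. rotate(0, 90) → config: θ0=90°, θ1=90°, θ2=0°
no other 2-command option fits: unique.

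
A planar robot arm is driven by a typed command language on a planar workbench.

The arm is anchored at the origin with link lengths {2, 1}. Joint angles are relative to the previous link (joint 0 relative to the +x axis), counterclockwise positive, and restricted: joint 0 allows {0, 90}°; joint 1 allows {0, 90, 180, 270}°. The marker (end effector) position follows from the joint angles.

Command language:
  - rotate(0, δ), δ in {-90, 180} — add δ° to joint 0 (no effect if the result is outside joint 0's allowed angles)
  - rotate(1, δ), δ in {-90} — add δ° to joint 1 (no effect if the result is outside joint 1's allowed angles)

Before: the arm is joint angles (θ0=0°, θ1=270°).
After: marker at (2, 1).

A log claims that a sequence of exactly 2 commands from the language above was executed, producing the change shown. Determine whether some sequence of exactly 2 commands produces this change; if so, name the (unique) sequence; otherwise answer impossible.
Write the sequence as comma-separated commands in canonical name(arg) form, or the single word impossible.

t0: joint angles (θ0=0°, θ1=270°)
t=1 rotate(1, -90) ⇒ joint angles (θ0=0°, θ1=180°)
t=2 rotate(1, -90) ⇒ joint angles (θ0=0°, θ1=90°)
all 9 alternatives checked — unique.

rotate(1, -90), rotate(1, -90)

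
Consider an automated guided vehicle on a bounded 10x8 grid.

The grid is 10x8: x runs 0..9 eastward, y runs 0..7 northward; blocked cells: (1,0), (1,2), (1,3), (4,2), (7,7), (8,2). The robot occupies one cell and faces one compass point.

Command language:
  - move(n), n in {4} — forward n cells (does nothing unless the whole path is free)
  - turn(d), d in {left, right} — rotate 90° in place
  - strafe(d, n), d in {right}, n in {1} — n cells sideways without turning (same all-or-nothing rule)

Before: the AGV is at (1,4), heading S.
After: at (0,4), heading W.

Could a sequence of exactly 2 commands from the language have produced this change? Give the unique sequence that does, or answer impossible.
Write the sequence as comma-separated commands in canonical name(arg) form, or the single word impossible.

strafe(right, 1), turn(right)

key: cell and facing (now W) both changed — the 2 commands mix motion and turning
from: at (1,4), heading S
[1] after strafe(right, 1): at (0,4), heading S
[2] after turn(right): at (0,4), heading W
no rival 2-sequence matches.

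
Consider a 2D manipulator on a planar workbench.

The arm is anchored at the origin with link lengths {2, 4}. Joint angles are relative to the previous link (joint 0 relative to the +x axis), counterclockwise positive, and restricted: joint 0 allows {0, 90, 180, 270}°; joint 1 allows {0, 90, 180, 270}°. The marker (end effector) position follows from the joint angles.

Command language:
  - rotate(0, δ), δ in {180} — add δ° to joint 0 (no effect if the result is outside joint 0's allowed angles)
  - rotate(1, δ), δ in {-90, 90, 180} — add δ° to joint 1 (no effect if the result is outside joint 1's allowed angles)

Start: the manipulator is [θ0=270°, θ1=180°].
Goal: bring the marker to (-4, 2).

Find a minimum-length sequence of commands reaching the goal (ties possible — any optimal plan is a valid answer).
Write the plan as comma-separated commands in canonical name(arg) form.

begin: [θ0=270°, θ1=180°]
1. rotate(1, -90) → [θ0=270°, θ1=90°]
2. rotate(0, 180) → [θ0=90°, θ1=90°]
nothing shorter than 2 reaches the goal.

rotate(1, -90), rotate(0, 180)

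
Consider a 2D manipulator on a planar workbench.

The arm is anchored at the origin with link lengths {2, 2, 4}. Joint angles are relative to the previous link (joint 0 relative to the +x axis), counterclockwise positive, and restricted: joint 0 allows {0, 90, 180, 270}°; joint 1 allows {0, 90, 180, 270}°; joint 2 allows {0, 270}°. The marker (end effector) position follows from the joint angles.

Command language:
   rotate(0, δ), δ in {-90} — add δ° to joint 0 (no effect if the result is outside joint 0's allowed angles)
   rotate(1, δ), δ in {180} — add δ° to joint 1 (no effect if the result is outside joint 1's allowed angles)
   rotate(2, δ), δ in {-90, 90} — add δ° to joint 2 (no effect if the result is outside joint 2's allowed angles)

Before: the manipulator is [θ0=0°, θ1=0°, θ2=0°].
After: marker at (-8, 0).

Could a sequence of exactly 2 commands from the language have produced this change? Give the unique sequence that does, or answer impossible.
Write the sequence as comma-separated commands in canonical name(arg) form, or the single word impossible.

start: [θ0=0°, θ1=0°, θ2=0°]
1. rotate(0, -90) → [θ0=270°, θ1=0°, θ2=0°]
2. rotate(0, -90) → [θ0=180°, θ1=0°, θ2=0°]
no other 2-command option fits: unique.

rotate(0, -90), rotate(0, -90)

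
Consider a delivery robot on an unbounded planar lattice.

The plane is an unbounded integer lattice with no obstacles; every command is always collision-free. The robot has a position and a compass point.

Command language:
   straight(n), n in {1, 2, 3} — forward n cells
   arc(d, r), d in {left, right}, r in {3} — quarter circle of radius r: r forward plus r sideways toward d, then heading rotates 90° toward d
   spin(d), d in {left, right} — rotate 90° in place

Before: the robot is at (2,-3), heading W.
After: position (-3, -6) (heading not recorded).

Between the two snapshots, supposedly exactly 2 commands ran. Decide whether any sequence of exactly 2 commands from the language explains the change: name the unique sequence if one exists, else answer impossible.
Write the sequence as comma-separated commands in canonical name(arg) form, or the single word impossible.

straight(2), arc(left, 3)

key: running arc(left, 3) before straight(2) would end elsewhere — order is forced
from: at (2,-3), heading W
[1] after straight(2): at (0,-3), heading W
[2] after arc(left, 3): at (-3,-6), heading S
no other 2-command option fits: unique.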